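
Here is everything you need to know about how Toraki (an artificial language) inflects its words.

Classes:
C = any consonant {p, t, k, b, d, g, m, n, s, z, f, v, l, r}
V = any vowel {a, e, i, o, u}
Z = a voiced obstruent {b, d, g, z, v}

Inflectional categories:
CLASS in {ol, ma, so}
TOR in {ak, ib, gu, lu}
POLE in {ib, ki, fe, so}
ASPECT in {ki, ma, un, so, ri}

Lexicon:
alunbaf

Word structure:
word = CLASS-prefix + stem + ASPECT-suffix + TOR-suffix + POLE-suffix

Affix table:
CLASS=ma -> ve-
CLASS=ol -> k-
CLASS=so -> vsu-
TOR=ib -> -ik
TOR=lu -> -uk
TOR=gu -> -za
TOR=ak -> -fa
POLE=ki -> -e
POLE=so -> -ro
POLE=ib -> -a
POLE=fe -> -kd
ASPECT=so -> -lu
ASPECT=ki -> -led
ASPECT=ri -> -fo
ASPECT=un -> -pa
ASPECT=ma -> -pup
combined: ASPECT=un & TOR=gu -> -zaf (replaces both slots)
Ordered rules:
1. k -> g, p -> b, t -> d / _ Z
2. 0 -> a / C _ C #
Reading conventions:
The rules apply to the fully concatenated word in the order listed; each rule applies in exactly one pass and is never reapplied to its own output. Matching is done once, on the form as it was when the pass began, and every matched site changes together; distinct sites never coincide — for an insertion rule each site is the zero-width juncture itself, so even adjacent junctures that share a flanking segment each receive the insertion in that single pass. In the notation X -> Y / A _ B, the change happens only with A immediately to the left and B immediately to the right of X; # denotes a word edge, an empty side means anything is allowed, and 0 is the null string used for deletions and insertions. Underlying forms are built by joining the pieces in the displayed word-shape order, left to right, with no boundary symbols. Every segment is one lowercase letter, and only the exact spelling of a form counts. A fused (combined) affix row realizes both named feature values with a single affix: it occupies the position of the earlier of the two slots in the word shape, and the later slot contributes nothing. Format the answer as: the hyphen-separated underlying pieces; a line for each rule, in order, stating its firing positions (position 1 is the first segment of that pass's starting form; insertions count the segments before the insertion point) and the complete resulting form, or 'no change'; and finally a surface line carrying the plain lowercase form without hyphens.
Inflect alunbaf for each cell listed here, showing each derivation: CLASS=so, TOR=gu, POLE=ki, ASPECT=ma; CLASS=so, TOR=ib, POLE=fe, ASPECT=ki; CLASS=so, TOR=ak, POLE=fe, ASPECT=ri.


cell CLASS=so, TOR=gu, POLE=ki, ASPECT=ma:
underlying: vsu-alunbaf-pup-za-e
1. k -> g, p -> b, t -> d / _ Z: fires at position(s) 13: vsualunbafpubzae
2. 0 -> a / C _ C #: no change
surface: vsualunbafpubzae

cell CLASS=so, TOR=ib, POLE=fe, ASPECT=ki:
underlying: vsu-alunbaf-led-ik-kd
1. k -> g, p -> b, t -> d / _ Z: fires at position(s) 16: vsualunbafledikgd
2. 0 -> a / C _ C #: inserts after position(s) 16: vsualunbafledikgad
surface: vsualunbafledikgad

cell CLASS=so, TOR=ak, POLE=fe, ASPECT=ri:
underlying: vsu-alunbaf-fo-fa-kd
1. k -> g, p -> b, t -> d / _ Z: fires at position(s) 15: vsualunbaffofagd
2. 0 -> a / C _ C #: inserts after position(s) 15: vsualunbaffofagad
surface: vsualunbaffofagad


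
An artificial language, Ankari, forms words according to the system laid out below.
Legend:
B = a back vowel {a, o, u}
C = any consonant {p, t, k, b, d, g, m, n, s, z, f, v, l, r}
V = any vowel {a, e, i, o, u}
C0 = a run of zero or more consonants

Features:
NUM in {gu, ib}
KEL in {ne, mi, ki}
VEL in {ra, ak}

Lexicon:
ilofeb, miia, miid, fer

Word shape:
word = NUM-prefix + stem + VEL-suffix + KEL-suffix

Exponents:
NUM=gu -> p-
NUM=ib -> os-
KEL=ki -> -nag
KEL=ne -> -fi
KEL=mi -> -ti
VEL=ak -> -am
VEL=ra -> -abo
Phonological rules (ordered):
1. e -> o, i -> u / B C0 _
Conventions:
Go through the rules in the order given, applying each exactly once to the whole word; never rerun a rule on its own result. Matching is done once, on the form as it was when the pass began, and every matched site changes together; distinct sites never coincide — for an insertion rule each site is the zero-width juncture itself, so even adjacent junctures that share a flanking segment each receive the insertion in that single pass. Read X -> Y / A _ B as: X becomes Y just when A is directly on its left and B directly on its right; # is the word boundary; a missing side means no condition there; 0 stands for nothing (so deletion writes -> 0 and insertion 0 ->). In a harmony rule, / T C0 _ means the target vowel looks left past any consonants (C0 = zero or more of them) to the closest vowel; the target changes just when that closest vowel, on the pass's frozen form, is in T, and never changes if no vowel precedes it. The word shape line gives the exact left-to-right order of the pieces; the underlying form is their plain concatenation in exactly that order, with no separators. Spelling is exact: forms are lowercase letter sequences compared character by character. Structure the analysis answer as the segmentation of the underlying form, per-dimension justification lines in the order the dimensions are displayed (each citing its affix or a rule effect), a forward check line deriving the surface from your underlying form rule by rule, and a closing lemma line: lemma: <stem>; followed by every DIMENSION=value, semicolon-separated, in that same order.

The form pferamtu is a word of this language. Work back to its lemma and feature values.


underlying: p-fer-am-ti
NUM=gu - signalled by the affix p-
KEL=mi - signalled by the affix -ti
VEL=ak - signalled by the affix -am
check: pferamti -> pferamtu
lemma: fer; NUM=gu; KEL=mi; VEL=ak


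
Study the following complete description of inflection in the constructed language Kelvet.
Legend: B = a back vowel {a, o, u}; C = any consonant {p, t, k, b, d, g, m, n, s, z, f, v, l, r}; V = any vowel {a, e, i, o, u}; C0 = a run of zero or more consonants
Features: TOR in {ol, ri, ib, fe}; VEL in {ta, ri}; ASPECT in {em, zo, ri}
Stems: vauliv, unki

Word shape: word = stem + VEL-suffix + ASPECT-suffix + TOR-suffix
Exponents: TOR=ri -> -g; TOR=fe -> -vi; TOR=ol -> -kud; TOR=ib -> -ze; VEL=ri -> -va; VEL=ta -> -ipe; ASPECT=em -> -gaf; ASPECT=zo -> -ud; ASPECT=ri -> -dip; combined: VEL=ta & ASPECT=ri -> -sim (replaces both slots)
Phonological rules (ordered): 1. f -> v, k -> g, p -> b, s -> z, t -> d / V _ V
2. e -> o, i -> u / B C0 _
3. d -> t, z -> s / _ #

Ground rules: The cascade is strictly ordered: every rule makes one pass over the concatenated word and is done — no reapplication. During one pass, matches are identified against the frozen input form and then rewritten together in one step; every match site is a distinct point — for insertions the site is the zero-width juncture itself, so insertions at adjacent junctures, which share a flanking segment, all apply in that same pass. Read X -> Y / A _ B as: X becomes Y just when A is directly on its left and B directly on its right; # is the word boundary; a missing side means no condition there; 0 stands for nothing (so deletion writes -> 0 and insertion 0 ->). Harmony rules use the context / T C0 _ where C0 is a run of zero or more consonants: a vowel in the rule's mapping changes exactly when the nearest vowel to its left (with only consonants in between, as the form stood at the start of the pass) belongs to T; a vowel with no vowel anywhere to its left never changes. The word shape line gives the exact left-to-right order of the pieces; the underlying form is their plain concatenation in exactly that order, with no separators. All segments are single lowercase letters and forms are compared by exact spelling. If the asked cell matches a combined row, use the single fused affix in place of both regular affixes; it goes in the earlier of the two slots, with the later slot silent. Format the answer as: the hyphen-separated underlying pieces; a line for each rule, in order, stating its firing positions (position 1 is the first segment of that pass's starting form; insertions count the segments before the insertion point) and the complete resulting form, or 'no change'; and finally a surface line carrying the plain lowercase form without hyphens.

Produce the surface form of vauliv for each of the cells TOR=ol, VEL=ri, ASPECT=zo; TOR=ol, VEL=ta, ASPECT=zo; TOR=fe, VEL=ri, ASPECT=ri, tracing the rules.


cell TOR=ol, VEL=ri, ASPECT=zo:
underlying: vauliv-va-ud-kud
1. f -> v, k -> g, p -> b, s -> z, t -> d / V _ V: no change
2. e -> o, i -> u / B C0 _: fires at position(s) 5: vauluvvaudkud
3. d -> t, z -> s / _ #: fires at position(s) 13: vauluvvaudkut
surface: vauluvvaudkut

cell TOR=ol, VEL=ta, ASPECT=zo:
underlying: vauliv-ipe-ud-kud
1. f -> v, k -> g, p -> b, s -> z, t -> d / V _ V: fires at position(s) 8: vaulivibeudkud
2. e -> o, i -> u / B C0 _: fires at position(s) 5: vauluvibeudkud
3. d -> t, z -> s / _ #: fires at position(s) 14: vauluvibeudkut
surface: vauluvibeudkut

cell TOR=fe, VEL=ri, ASPECT=ri:
underlying: vauliv-va-dip-vi
1. f -> v, k -> g, p -> b, s -> z, t -> d / V _ V: no change
2. e -> o, i -> u / B C0 _: fires at position(s) 5, 10: vauluvvadupvi
3. d -> t, z -> s / _ #: no change
surface: vauluvvadupvi


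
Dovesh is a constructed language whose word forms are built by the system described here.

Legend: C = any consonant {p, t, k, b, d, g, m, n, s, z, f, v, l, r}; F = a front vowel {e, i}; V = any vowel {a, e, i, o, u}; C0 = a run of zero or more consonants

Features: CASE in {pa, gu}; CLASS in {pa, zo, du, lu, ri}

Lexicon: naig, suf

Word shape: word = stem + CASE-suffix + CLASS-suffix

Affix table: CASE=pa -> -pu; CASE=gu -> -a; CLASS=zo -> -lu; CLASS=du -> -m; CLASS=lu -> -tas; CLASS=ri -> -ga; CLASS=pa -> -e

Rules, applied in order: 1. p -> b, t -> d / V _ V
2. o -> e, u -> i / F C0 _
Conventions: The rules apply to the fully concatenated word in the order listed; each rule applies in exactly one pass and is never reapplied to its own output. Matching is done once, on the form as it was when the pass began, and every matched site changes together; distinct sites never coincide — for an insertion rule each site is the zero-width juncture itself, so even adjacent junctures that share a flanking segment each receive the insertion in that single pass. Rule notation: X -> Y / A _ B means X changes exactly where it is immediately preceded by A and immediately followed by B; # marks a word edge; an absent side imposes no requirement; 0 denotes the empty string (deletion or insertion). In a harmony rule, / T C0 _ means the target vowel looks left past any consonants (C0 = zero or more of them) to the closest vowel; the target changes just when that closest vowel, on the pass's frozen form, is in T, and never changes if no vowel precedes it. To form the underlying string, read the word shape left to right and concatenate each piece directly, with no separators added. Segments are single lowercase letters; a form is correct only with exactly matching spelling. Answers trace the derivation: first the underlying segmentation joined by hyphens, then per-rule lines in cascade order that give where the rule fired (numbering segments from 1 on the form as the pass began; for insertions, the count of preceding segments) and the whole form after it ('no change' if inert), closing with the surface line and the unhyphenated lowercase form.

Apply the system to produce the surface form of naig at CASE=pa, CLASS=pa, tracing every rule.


underlying: naig-pu-e
1. p -> b, t -> d / V _ V: no change
2. o -> e, u -> i / F C0 _: fires at position(s) 6: naigpie
surface: naigpie


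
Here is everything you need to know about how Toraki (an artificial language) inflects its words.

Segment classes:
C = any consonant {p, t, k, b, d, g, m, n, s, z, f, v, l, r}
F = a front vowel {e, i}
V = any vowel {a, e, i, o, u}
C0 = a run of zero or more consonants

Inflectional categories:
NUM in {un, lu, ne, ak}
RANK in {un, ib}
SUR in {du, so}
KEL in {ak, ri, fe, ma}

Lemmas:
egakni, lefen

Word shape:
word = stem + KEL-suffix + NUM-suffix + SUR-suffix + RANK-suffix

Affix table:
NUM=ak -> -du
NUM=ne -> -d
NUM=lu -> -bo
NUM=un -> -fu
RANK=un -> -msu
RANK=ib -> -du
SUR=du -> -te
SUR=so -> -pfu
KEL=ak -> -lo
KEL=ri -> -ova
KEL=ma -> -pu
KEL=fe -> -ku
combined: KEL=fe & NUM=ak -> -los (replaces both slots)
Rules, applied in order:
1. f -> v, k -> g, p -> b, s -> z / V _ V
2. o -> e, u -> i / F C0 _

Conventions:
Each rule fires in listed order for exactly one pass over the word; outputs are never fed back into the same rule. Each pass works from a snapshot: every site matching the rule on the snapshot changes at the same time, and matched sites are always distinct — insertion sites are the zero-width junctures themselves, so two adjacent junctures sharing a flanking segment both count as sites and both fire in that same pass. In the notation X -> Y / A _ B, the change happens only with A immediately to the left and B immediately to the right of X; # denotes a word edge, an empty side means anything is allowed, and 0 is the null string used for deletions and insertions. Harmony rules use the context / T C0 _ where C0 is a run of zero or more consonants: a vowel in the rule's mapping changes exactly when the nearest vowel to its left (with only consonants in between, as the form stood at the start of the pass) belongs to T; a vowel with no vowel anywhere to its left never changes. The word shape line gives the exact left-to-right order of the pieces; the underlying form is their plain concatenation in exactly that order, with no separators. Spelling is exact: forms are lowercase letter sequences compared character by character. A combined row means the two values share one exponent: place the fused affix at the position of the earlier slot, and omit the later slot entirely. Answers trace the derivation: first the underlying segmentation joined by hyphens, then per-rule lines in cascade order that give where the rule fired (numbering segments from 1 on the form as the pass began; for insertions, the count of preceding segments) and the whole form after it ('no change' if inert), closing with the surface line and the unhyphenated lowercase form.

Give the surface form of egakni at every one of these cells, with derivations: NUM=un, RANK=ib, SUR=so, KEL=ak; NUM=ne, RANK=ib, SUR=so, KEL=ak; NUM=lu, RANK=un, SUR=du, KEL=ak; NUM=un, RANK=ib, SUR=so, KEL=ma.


cell NUM=un, RANK=ib, SUR=so, KEL=ak:
underlying: egakni-lo-fu-pfu-du
1. f -> v, k -> g, p -> b, s -> z / V _ V: fires at position(s) 9: egaknilovupfudu
2. o -> e, u -> i / F C0 _: fires at position(s) 8: egaknilevupfudu
surface: egaknilevupfudu

cell NUM=ne, RANK=ib, SUR=so, KEL=ak:
underlying: egakni-lo-d-pfu-du
1. f -> v, k -> g, p -> b, s -> z / V _ V: no change
2. o -> e, u -> i / F C0 _: fires at position(s) 8: egakniledpfudu
surface: egakniledpfudu

cell NUM=lu, RANK=un, SUR=du, KEL=ak:
underlying: egakni-lo-bo-te-msu
1. f -> v, k -> g, p -> b, s -> z / V _ V: no change
2. o -> e, u -> i / F C0 _: fires at position(s) 8, 15: egaknilebotemsi
surface: egaknilebotemsi

cell NUM=un, RANK=ib, SUR=so, KEL=ma:
underlying: egakni-pu-fu-pfu-du
1. f -> v, k -> g, p -> b, s -> z / V _ V: fires at position(s) 7, 9: egaknibuvupfudu
2. o -> e, u -> i / F C0 _: fires at position(s) 8: egaknibivupfudu
surface: egaknibivupfudu


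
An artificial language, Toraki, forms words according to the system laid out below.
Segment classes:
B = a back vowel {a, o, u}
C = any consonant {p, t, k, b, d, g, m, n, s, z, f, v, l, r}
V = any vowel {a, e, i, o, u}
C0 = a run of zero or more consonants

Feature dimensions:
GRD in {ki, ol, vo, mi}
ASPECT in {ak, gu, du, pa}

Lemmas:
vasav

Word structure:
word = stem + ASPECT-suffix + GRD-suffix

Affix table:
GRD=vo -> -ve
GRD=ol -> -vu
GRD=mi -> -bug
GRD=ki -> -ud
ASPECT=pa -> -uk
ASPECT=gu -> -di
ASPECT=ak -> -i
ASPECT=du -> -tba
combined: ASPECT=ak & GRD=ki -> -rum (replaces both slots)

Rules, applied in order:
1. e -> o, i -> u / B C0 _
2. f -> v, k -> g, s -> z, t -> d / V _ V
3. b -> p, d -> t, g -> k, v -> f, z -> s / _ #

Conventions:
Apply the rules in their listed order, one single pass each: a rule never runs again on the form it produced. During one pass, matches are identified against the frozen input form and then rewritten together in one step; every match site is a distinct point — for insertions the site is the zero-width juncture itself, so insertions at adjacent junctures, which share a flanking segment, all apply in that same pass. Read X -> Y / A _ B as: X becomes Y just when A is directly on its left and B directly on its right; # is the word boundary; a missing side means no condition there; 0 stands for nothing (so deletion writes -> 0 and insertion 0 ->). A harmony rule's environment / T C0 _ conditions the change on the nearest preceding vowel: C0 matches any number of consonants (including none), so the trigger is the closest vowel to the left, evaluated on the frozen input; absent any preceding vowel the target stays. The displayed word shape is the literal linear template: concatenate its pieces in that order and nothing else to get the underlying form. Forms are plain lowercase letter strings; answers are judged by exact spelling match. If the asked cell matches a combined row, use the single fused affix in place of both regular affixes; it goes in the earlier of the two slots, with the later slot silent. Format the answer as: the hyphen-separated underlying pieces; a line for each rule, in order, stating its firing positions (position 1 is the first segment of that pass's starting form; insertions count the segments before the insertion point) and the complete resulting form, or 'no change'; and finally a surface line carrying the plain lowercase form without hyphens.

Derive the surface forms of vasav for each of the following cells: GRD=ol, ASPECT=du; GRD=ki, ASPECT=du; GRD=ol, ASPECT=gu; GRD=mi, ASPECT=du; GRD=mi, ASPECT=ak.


cell GRD=ol, ASPECT=du:
underlying: vasav-tba-vu
1. e -> o, i -> u / B C0 _: no change
2. f -> v, k -> g, s -> z, t -> d / V _ V: fires at position(s) 3: vazavtbavu
3. b -> p, d -> t, g -> k, v -> f, z -> s / _ #: no change
surface: vazavtbavu

cell GRD=ki, ASPECT=du:
underlying: vasav-tba-ud
1. e -> o, i -> u / B C0 _: no change
2. f -> v, k -> g, s -> z, t -> d / V _ V: fires at position(s) 3: vazavtbaud
3. b -> p, d -> t, g -> k, v -> f, z -> s / _ #: fires at position(s) 10: vazavtbaut
surface: vazavtbaut

cell GRD=ol, ASPECT=gu:
underlying: vasav-di-vu
1. e -> o, i -> u / B C0 _: fires at position(s) 7: vasavduvu
2. f -> v, k -> g, s -> z, t -> d / V _ V: fires at position(s) 3: vazavduvu
3. b -> p, d -> t, g -> k, v -> f, z -> s / _ #: no change
surface: vazavduvu

cell GRD=mi, ASPECT=du:
underlying: vasav-tba-bug
1. e -> o, i -> u / B C0 _: no change
2. f -> v, k -> g, s -> z, t -> d / V _ V: fires at position(s) 3: vazavtbabug
3. b -> p, d -> t, g -> k, v -> f, z -> s / _ #: fires at position(s) 11: vazavtbabuk
surface: vazavtbabuk

cell GRD=mi, ASPECT=ak:
underlying: vasav-i-bug
1. e -> o, i -> u / B C0 _: fires at position(s) 6: vasavubug
2. f -> v, k -> g, s -> z, t -> d / V _ V: fires at position(s) 3: vazavubug
3. b -> p, d -> t, g -> k, v -> f, z -> s / _ #: fires at position(s) 9: vazavubuk
surface: vazavubuk


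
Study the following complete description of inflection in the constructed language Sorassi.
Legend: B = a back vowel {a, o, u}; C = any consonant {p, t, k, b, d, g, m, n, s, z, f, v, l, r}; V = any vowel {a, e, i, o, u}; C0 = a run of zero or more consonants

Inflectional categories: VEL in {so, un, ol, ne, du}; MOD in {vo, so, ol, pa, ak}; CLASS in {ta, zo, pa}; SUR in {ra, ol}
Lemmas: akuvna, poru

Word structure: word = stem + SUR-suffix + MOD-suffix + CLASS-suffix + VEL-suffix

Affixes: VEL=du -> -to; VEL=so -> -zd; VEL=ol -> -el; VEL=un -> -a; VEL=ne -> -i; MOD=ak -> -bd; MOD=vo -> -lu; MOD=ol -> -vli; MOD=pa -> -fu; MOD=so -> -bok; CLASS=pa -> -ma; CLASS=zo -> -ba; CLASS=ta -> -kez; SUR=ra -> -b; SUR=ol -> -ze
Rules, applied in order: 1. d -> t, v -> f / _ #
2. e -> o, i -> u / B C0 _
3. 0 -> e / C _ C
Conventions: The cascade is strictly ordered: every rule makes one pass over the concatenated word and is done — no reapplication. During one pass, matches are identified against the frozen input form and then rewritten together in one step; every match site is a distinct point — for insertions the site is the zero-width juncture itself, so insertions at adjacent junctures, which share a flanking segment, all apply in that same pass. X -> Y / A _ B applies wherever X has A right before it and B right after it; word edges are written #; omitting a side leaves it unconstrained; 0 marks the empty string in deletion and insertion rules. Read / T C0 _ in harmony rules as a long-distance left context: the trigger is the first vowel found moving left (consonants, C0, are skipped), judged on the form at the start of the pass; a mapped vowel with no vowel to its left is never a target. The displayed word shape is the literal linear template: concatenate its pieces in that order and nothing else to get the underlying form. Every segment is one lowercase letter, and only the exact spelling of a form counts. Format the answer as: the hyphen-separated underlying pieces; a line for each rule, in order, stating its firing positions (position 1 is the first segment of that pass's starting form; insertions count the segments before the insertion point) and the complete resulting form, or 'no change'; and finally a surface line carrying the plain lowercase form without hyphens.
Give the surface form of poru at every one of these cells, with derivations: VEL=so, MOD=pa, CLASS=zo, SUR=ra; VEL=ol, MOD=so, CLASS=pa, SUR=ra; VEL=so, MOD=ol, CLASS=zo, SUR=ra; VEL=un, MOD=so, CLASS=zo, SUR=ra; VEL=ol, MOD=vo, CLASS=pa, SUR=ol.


cell VEL=so, MOD=pa, CLASS=zo, SUR=ra:
underlying: poru-b-fu-ba-zd
1. d -> t, v -> f / _ #: fires at position(s) 11: porubfubazt
2. e -> o, i -> u / B C0 _: no change
3. 0 -> e / C _ C: inserts after position(s) 5, 10: porubefubazet
surface: porubefubazet

cell VEL=ol, MOD=so, CLASS=pa, SUR=ra:
underlying: poru-b-bok-ma-el
1. d -> t, v -> f / _ #: no change
2. e -> o, i -> u / B C0 _: fires at position(s) 11: porubbokmaol
3. 0 -> e / C _ C: inserts after position(s) 5, 8: porubebokemaol
surface: porubebokemaol

cell VEL=so, MOD=ol, CLASS=zo, SUR=ra:
underlying: poru-b-vli-ba-zd
1. d -> t, v -> f / _ #: fires at position(s) 12: porubvlibazt
2. e -> o, i -> u / B C0 _: fires at position(s) 8: porubvlubazt
3. 0 -> e / C _ C: inserts after position(s) 5, 6, 11: porubevelubazet
surface: porubevelubazet

cell VEL=un, MOD=so, CLASS=zo, SUR=ra:
underlying: poru-b-bok-ba-a
1. d -> t, v -> f / _ #: no change
2. e -> o, i -> u / B C0 _: no change
3. 0 -> e / C _ C: inserts after position(s) 5, 8: porubebokebaa
surface: porubebokebaa

cell VEL=ol, MOD=vo, CLASS=pa, SUR=ol:
underlying: poru-ze-lu-ma-el
1. d -> t, v -> f / _ #: no change
2. e -> o, i -> u / B C0 _: fires at position(s) 6, 11: poruzolumaol
3. 0 -> e / C _ C: no change
surface: poruzolumaol


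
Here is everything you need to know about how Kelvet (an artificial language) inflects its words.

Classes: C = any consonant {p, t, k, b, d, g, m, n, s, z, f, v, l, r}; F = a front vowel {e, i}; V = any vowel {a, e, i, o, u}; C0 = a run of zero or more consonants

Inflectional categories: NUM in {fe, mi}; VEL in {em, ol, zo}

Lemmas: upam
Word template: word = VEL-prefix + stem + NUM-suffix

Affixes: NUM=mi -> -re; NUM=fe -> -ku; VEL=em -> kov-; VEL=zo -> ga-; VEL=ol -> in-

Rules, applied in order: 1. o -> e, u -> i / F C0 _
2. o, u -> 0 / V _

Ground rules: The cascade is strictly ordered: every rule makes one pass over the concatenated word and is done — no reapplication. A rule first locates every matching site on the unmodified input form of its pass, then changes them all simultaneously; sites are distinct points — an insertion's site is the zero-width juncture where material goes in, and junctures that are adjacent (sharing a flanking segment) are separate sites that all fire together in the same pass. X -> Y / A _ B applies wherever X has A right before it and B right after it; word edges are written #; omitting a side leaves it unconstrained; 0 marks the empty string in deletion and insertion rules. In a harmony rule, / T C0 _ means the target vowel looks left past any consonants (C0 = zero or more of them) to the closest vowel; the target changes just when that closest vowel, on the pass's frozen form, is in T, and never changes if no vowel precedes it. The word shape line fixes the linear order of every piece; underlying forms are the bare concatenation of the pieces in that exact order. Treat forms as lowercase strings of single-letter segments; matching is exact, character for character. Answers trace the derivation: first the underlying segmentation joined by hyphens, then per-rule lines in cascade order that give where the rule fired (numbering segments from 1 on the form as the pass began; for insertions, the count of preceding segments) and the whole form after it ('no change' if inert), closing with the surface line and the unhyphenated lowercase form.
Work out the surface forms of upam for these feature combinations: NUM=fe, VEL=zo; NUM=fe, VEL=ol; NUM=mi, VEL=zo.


cell NUM=fe, VEL=zo:
underlying: ga-upam-ku
1. o -> e, u -> i / F C0 _: no change
2. o, u -> 0 / V _: fires at position(s) 3: gapamku
surface: gapamku

cell NUM=fe, VEL=ol:
underlying: in-upam-ku
1. o -> e, u -> i / F C0 _: fires at position(s) 3: inipamku
2. o, u -> 0 / V _: no change
surface: inipamku

cell NUM=mi, VEL=zo:
underlying: ga-upam-re
1. o -> e, u -> i / F C0 _: no change
2. o, u -> 0 / V _: fires at position(s) 3: gapamre
surface: gapamre


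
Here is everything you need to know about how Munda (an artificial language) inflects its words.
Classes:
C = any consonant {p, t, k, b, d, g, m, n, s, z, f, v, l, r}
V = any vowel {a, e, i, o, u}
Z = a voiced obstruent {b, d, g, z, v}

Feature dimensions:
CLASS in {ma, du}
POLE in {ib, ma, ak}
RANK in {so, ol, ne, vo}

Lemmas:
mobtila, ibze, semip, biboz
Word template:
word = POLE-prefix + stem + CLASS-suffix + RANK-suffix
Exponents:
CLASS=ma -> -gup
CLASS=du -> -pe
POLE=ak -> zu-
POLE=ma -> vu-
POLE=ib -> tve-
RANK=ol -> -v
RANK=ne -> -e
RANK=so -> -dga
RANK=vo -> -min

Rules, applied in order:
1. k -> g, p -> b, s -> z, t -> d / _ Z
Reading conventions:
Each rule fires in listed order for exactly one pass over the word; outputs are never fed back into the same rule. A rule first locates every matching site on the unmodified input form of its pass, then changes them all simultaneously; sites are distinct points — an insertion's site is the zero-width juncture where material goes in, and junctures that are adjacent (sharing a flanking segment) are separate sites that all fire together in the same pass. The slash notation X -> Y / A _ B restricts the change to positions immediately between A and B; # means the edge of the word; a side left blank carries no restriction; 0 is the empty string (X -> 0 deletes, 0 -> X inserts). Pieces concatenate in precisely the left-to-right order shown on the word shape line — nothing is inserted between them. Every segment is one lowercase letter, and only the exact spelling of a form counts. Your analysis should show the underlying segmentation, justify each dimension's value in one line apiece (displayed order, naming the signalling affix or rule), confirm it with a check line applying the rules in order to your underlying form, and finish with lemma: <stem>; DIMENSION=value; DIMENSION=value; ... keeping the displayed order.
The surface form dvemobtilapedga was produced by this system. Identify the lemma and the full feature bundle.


underlying: tve-mobtila-pe-dga
CLASS=du - signalled by the affix -pe
POLE=ib - signalled by the affix tve-
RANK=so - signalled by the affix -dga
check: tvemobtilapedga -> dvemobtilapedga
lemma: mobtila; CLASS=du; POLE=ib; RANK=so


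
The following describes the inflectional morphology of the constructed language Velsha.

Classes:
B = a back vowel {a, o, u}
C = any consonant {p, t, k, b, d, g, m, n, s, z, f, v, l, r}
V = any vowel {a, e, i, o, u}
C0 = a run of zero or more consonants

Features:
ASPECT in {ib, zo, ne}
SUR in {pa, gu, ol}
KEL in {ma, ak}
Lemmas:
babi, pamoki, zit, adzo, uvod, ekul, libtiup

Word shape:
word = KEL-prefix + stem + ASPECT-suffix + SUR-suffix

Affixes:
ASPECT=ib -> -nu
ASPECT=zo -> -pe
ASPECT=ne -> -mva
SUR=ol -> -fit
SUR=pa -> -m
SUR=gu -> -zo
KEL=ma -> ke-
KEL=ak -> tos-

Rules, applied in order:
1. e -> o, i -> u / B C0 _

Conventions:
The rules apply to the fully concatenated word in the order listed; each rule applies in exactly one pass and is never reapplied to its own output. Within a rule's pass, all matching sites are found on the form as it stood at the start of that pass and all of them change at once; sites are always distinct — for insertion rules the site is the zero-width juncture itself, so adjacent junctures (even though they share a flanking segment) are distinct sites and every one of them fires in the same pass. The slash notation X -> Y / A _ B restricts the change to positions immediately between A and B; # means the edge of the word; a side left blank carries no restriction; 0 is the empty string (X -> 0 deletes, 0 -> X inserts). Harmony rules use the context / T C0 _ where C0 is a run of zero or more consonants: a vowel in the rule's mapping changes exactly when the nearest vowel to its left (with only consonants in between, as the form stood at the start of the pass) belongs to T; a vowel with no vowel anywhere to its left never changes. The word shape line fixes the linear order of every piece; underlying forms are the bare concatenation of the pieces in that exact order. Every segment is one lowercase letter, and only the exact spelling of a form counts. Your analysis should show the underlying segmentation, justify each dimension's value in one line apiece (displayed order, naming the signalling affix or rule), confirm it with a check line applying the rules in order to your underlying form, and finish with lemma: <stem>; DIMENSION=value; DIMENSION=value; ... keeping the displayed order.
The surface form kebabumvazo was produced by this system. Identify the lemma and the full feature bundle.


underlying: ke-babi-mva-zo
ASPECT=ne - signalled by the affix -mva
SUR=gu - signalled by the affix -zo
KEL=ma - signalled by the affix ke-
check: kebabimvazo -> kebabumvazo
lemma: babi; ASPECT=ne; SUR=gu; KEL=ma


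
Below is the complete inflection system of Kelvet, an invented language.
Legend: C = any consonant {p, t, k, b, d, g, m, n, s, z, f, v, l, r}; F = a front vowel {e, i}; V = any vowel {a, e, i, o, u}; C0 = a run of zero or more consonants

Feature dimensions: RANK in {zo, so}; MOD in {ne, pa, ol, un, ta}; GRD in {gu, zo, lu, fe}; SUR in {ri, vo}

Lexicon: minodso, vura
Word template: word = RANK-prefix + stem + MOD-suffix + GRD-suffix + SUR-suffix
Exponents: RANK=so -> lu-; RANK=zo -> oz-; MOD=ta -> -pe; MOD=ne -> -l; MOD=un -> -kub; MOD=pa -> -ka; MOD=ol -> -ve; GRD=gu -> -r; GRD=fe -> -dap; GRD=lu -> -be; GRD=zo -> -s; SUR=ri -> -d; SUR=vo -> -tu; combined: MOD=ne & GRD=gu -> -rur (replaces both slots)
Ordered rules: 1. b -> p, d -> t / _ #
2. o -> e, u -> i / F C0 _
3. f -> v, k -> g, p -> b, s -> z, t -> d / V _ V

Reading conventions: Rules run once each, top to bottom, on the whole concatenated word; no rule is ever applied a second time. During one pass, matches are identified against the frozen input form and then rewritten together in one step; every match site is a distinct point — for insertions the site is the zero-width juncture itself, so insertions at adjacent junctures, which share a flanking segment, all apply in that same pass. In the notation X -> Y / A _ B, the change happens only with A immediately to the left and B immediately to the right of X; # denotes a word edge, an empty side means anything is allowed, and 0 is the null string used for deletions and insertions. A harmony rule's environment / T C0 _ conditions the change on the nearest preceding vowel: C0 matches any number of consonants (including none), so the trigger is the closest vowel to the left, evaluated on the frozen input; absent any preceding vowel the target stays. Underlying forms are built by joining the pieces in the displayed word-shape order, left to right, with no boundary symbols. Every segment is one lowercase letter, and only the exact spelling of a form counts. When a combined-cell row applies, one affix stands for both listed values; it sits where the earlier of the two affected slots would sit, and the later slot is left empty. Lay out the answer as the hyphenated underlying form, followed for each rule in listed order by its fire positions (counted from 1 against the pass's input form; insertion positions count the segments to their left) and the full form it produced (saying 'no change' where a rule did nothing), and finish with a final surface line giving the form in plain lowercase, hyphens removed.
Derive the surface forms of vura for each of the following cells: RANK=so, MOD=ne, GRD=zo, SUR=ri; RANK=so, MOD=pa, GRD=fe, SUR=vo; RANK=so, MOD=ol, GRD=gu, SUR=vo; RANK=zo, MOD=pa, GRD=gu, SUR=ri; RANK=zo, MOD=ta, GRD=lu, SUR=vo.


cell RANK=so, MOD=ne, GRD=zo, SUR=ri:
underlying: lu-vura-l-s-d
1. b -> p, d -> t / _ #: fires at position(s) 9: luvuralst
2. o -> e, u -> i / F C0 _: no change
3. f -> v, k -> g, p -> b, s -> z, t -> d / V _ V: no change
surface: luvuralst

cell RANK=so, MOD=pa, GRD=fe, SUR=vo:
underlying: lu-vura-ka-dap-tu
1. b -> p, d -> t / _ #: no change
2. o -> e, u -> i / F C0 _: no change
3. f -> v, k -> g, p -> b, s -> z, t -> d / V _ V: fires at position(s) 7: luvuragadaptu
surface: luvuragadaptu

cell RANK=so, MOD=ol, GRD=gu, SUR=vo:
underlying: lu-vura-ve-r-tu
1. b -> p, d -> t / _ #: no change
2. o -> e, u -> i / F C0 _: fires at position(s) 11: luvuraverti
3. f -> v, k -> g, p -> b, s -> z, t -> d / V _ V: no change
surface: luvuraverti

cell RANK=zo, MOD=pa, GRD=gu, SUR=ri:
underlying: oz-vura-ka-r-d
1. b -> p, d -> t / _ #: fires at position(s) 10: ozvurakart
2. o -> e, u -> i / F C0 _: no change
3. f -> v, k -> g, p -> b, s -> z, t -> d / V _ V: fires at position(s) 7: ozvuragart
surface: ozvuragart

cell RANK=zo, MOD=ta, GRD=lu, SUR=vo:
underlying: oz-vura-pe-be-tu
1. b -> p, d -> t / _ #: no change
2. o -> e, u -> i / F C0 _: fires at position(s) 12: ozvurapebeti
3. f -> v, k -> g, p -> b, s -> z, t -> d / V _ V: fires at position(s) 7, 11: ozvurabebedi
surface: ozvurabebedi


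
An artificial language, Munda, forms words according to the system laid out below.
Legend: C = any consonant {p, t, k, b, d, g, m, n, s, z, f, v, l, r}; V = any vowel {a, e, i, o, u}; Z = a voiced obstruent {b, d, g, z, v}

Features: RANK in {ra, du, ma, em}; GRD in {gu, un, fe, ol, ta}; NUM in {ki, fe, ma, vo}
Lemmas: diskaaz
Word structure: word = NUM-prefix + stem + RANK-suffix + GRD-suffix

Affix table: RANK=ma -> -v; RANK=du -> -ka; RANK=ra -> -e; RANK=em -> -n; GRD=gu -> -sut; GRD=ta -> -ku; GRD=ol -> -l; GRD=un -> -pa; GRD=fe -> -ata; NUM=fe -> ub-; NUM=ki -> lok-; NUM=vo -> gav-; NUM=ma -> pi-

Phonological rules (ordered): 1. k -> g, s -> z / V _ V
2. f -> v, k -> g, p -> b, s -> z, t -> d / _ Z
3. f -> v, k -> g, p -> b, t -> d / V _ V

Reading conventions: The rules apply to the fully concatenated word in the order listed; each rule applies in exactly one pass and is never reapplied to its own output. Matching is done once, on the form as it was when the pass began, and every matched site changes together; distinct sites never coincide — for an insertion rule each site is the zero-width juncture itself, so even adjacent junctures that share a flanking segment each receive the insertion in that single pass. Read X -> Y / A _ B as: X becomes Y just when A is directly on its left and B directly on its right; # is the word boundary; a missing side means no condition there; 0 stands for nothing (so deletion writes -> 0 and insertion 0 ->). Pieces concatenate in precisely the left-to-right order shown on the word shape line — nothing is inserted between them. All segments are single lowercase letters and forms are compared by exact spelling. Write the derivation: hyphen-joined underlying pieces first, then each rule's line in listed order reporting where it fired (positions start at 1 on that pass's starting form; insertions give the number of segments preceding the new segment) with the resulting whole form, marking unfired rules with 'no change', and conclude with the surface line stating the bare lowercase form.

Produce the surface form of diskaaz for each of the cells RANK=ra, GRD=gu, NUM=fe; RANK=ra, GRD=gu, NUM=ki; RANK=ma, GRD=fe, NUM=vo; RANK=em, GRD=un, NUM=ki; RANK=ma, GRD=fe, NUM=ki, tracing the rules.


cell RANK=ra, GRD=gu, NUM=fe:
underlying: ub-diskaaz-e-sut
1. k -> g, s -> z / V _ V: fires at position(s) 11: ubdiskaazezut
2. f -> v, k -> g, p -> b, s -> z, t -> d / _ Z: no change
3. f -> v, k -> g, p -> b, t -> d / V _ V: no change
surface: ubdiskaazezut

cell RANK=ra, GRD=gu, NUM=ki:
underlying: lok-diskaaz-e-sut
1. k -> g, s -> z / V _ V: fires at position(s) 12: lokdiskaazezut
2. f -> v, k -> g, p -> b, s -> z, t -> d / _ Z: fires at position(s) 3: logdiskaazezut
3. f -> v, k -> g, p -> b, t -> d / V _ V: no change
surface: logdiskaazezut

cell RANK=ma, GRD=fe, NUM=vo:
underlying: gav-diskaaz-v-ata
1. k -> g, s -> z / V _ V: no change
2. f -> v, k -> g, p -> b, s -> z, t -> d / _ Z: no change
3. f -> v, k -> g, p -> b, t -> d / V _ V: fires at position(s) 13: gavdiskaazvada
surface: gavdiskaazvada

cell RANK=em, GRD=un, NUM=ki:
underlying: lok-diskaaz-n-pa
1. k -> g, s -> z / V _ V: no change
2. f -> v, k -> g, p -> b, s -> z, t -> d / _ Z: fires at position(s) 3: logdiskaaznpa
3. f -> v, k -> g, p -> b, t -> d / V _ V: no change
surface: logdiskaaznpa

cell RANK=ma, GRD=fe, NUM=ki:
underlying: lok-diskaaz-v-ata
1. k -> g, s -> z / V _ V: no change
2. f -> v, k -> g, p -> b, s -> z, t -> d / _ Z: fires at position(s) 3: logdiskaazvata
3. f -> v, k -> g, p -> b, t -> d / V _ V: fires at position(s) 13: logdiskaazvada
surface: logdiskaazvada


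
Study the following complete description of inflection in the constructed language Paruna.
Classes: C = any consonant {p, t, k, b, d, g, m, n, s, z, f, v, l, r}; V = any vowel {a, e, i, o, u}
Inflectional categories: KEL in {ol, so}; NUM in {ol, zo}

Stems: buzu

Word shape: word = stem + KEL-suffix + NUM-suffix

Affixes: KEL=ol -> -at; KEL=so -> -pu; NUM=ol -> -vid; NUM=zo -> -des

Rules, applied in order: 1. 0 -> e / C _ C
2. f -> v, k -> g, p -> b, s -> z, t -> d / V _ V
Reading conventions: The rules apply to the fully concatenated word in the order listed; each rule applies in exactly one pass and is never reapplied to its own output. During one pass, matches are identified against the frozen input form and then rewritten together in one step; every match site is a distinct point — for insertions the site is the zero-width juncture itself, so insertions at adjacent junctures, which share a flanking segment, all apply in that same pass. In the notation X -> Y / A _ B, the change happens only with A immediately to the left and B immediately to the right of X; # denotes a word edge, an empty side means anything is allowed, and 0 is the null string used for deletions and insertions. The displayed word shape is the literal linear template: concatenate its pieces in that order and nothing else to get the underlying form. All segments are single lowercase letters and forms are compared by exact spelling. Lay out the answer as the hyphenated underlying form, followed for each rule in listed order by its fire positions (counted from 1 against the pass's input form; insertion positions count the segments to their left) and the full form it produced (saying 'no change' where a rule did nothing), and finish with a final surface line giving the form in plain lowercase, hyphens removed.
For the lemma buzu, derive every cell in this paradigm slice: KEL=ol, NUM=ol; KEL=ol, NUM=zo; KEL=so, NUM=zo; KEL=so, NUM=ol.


cell KEL=ol, NUM=ol:
underlying: buzu-at-vid
1. 0 -> e / C _ C: inserts after position(s) 6: buzuatevid
2. f -> v, k -> g, p -> b, s -> z, t -> d / V _ V: fires at position(s) 6: buzuadevid
surface: buzuadevid

cell KEL=ol, NUM=zo:
underlying: buzu-at-des
1. 0 -> e / C _ C: inserts after position(s) 6: buzuatedes
2. f -> v, k -> g, p -> b, s -> z, t -> d / V _ V: fires at position(s) 6: buzuadedes
surface: buzuadedes

cell KEL=so, NUM=zo:
underlying: buzu-pu-des
1. 0 -> e / C _ C: no change
2. f -> v, k -> g, p -> b, s -> z, t -> d / V _ V: fires at position(s) 5: buzubudes
surface: buzubudes

cell KEL=so, NUM=ol:
underlying: buzu-pu-vid
1. 0 -> e / C _ C: no change
2. f -> v, k -> g, p -> b, s -> z, t -> d / V _ V: fires at position(s) 5: buzubuvid
surface: buzubuvid
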